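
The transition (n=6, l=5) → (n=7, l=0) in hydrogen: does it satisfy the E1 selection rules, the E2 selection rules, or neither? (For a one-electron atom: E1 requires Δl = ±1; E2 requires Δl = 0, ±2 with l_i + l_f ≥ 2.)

Δl = 0 − 5 = -5; l_i + l_f = 5.
E1 (Δl = ±1): not satisfied.
E2 (Δl = 0,±2, l_i+l_f ≥ 2): not satisfied.

neither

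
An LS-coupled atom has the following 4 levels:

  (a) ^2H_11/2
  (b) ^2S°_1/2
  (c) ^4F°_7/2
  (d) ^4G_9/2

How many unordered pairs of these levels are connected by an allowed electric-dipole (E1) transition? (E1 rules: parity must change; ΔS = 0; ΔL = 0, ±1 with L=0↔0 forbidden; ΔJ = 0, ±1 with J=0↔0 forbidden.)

1

(a)–(b): forbidden (ΔL, ΔJ).
(a)–(c): forbidden (ΔS, ΔL, ΔJ).
(a)–(d): forbidden (parity, ΔS).
(b)–(c): forbidden (parity, ΔS, ΔL, ΔJ).
(b)–(d): forbidden (ΔS, ΔL, ΔJ).
(c)–(d): allowed.
Allowed pairs: 1 of 6.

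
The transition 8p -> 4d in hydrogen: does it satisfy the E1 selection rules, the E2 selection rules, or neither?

E1

Δl = 2 − 1 = +1; l_i + l_f = 3.
E1 (Δl = ±1): satisfied.
E2 (Δl = 0,±2, l_i+l_f ≥ 2): not satisfied.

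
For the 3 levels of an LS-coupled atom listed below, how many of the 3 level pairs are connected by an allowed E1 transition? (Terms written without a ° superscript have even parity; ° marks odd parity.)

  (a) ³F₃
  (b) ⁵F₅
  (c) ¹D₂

0

(a)–(b): forbidden (parity, ΔS, ΔJ).
(a)–(c): forbidden (parity, ΔS).
(b)–(c): forbidden (parity, ΔS, ΔJ).
Allowed pairs: 0 of 3.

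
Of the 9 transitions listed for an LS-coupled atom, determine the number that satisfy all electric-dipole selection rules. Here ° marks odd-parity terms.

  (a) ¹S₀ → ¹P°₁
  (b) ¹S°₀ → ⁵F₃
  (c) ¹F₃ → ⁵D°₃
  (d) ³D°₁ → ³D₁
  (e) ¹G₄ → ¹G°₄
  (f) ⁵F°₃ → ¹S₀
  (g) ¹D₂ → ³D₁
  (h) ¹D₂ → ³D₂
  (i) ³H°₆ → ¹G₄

(a) allowed
(b) forbidden (ΔS, ΔL, ΔJ fail)
(c) forbidden (ΔS fails)
(d) allowed
(e) allowed
(f) forbidden (ΔS, ΔL, ΔJ fail)
(g) forbidden (parity, ΔS fail)
(h) forbidden (parity, ΔS fail)
(i) forbidden (ΔS, ΔJ fail)
Total allowed: 3 of 9.

3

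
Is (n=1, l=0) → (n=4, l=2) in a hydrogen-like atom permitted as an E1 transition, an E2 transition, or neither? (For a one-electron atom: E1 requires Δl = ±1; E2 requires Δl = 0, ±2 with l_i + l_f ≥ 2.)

Δl = 2 − 0 = +2; l_i + l_f = 2.
E1 (Δl = ±1): not satisfied.
E2 (Δl = 0,±2, l_i+l_f ≥ 2): satisfied.

E2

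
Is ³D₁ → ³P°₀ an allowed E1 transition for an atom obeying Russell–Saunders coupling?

allowed

Initial level: S=1, L=2, J=1, parity even. Final level: S=1, L=1, J=0, parity odd.
ΔL = 0, ±1 (not L=0↔0): L: 2 → 1, ΔL = -1 — ✓.
ΔJ = 0, ±1 (not J=0↔0): J: 1 → 0, ΔJ = -1 — ✓.
ΔS = 0: S: 1 → 1 — ✓.
Parity must change: even → odd — ✓.
All four E1 rules are satisfied.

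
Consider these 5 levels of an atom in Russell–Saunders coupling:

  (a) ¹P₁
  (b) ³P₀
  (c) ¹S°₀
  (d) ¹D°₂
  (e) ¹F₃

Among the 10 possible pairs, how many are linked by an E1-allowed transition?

3

(a)–(b): forbidden (parity, ΔS).
(a)–(c): allowed.
(a)–(d): allowed.
(a)–(e): forbidden (parity, ΔL, ΔJ).
(b)–(c): forbidden (ΔS, ΔJ).
(b)–(d): forbidden (ΔS, ΔJ).
(b)–(e): forbidden (parity, ΔS, ΔL, ΔJ).
(c)–(d): forbidden (parity, ΔL, ΔJ).
(c)–(e): forbidden (ΔL, ΔJ).
(d)–(e): allowed.
Allowed pairs: 3 of 10.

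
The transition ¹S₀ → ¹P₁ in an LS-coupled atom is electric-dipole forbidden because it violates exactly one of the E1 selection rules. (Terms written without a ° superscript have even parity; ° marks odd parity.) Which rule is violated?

parity

Parity must change: even → even — fails.
ΔS = 0: S: 0 → 0 — ok.
ΔL = 0, ±1 (not L=0↔0): L: 0 → 1, ΔL = +1 — ok.
ΔJ = 0, ±1 (not J=0↔0): J: 0 → 1, ΔJ = +1 — ok.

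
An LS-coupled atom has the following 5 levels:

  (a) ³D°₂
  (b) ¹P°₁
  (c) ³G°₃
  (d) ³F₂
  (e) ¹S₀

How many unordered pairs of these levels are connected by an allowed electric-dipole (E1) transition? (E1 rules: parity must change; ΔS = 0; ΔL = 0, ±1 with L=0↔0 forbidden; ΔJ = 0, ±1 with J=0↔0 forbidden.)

3

(a)–(b): forbidden (parity, ΔS).
(a)–(c): forbidden (parity, ΔL).
(a)–(d): allowed.
(a)–(e): forbidden (ΔS, ΔL, ΔJ).
(b)–(c): forbidden (parity, ΔS, ΔL, ΔJ).
(b)–(d): forbidden (ΔS, ΔL).
(b)–(e): allowed.
(c)–(d): allowed.
(c)–(e): forbidden (ΔS, ΔL, ΔJ).
(d)–(e): forbidden (parity, ΔS, ΔL, ΔJ).
Allowed pairs: 3 of 10.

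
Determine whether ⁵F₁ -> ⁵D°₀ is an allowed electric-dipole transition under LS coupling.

allowed

Reading off the term symbols: S 2→2, L 3→2, J 1→0, parity even→odd.
Parity must change: even → odd — satisfied.
ΔS = 0: S: 2 → 2 — satisfied.
ΔL = 0, ±1 (not L=0↔0): L: 3 → 2, ΔL = -1 — satisfied.
ΔJ = 0, ±1 (not J=0↔0): J: 1 → 0, ΔJ = -1 — satisfied.
All four E1 rules are satisfied.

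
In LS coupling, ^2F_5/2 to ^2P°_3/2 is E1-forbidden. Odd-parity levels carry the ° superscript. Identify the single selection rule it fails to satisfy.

the ΔL = 0, ±1 rule

Parity must change: even → odd — ok.
ΔS = 0: S: 1/2 → 1/2 — ok.
ΔL = 0, ±1 (not L=0↔0): L: 3 → 1, ΔL = -2 — fails.
ΔJ = 0, ±1 (not J=0↔0): J: 5/2 → 3/2, ΔJ = -1 — ok.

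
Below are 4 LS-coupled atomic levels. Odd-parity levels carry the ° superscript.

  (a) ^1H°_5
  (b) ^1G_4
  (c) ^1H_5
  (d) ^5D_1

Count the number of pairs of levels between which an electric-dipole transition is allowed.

2

(a)–(b): allowed.
(a)–(c): allowed.
(a)–(d): forbidden (ΔS, ΔL, ΔJ).
(b)–(c): forbidden (parity).
(b)–(d): forbidden (parity, ΔS, ΔL, ΔJ).
(c)–(d): forbidden (parity, ΔS, ΔL, ΔJ).
Allowed pairs: 2 of 6.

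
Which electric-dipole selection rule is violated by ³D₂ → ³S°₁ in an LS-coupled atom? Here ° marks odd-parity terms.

Initial level: S=1, L=2, J=2, parity even. Final level: S=1, L=0, J=1, parity odd.
ΔL = 0, ±1 (not L=0↔0): L: 2 → 0, ΔL = -2 — fails.
ΔJ = 0, ±1 (not J=0↔0): J: 2 → 1, ΔJ = -1 — passes.
Parity must change: even → odd — passes.
ΔS = 0: S: 1 → 1 — passes.

the ΔL = 0, ±1 rule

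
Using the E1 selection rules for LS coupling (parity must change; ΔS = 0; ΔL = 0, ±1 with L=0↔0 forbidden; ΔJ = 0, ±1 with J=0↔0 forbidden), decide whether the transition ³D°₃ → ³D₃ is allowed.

Parity must change: odd → even — satisfied.
ΔS = 0: S: 1 → 1 — satisfied.
ΔL = 0, ±1 (not L=0↔0): L: 2 → 2, ΔL = +0 — satisfied.
ΔJ = 0, ±1 (not J=0↔0): J: 3 → 3, ΔJ = +0 — satisfied.
All four E1 rules are satisfied.

allowed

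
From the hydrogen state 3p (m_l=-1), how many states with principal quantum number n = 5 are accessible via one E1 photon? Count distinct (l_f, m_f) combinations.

E1 requires Δl = ±1, so l_f ∈ {0, 2}; with 0 ≤ l_f ≤ n_f−1 = 4, the allowed l_f values are {0, 2}.
For l_f = 0: m_f ∈ {m_i−1, m_i, m_i+1} ∩ [−0, 0] = {0} → 1 state.
For l_f = 2: m_f ∈ {m_i−1, m_i, m_i+1} ∩ [−2, 2] = {-2, -1, 0} → 3 states.
Total: 4.

4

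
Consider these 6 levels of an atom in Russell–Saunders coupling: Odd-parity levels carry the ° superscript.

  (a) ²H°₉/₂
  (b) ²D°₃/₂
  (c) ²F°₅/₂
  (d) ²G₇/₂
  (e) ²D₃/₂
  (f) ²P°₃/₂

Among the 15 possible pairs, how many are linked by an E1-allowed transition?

5

(a)–(b): forbidden (parity, ΔL, ΔJ).
(a)–(c): forbidden (parity, ΔL, ΔJ).
(a)–(d): allowed.
(a)–(e): forbidden (ΔL, ΔJ).
(a)–(f): forbidden (parity, ΔL, ΔJ).
(b)–(c): forbidden (parity).
(b)–(d): forbidden (ΔL, ΔJ).
(b)–(e): allowed.
(b)–(f): forbidden (parity).
(c)–(d): allowed.
(c)–(e): allowed.
(c)–(f): forbidden (parity, ΔL).
(d)–(e): forbidden (parity, ΔL, ΔJ).
(d)–(f): forbidden (ΔL, ΔJ).
(e)–(f): allowed.
Allowed pairs: 5 of 15.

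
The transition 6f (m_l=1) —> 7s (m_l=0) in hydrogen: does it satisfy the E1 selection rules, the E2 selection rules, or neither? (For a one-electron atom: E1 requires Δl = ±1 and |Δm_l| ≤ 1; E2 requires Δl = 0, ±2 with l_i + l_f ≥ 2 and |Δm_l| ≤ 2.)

neither

Δl = 0 − 3 = -3; l_i + l_f = 3.
Δm_l = -1.
E1 (Δl = ±1, |Δm_l| ≤ 1): not satisfied.
E2 (Δl = 0,±2, l_i+l_f ≥ 2, |Δm_l| ≤ 2): not satisfied.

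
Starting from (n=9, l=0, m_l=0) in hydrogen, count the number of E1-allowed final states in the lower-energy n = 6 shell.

E1 requires Δl = ±1, so l_f ∈ {-1, 1}; with 0 ≤ l_f ≤ n_f−1 = 5, the allowed l_f values are {1}.
For l_f = 1: m_f ∈ {m_i−1, m_i, m_i+1} ∩ [−1, 1] = {-1, 0, 1} → 3 states.
Total: 3.

3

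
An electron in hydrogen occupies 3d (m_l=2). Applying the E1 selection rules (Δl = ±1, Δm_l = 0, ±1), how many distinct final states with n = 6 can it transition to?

4

E1 requires Δl = ±1, so l_f ∈ {1, 3}; with 0 ≤ l_f ≤ n_f−1 = 5, the allowed l_f values are {1, 3}.
For l_f = 1: m_f ∈ {m_i−1, m_i, m_i+1} ∩ [−1, 1] = {1} → 1 state.
For l_f = 3: m_f ∈ {m_i−1, m_i, m_i+1} ∩ [−3, 3] = {1, 2, 3} → 3 states.
Total: 4.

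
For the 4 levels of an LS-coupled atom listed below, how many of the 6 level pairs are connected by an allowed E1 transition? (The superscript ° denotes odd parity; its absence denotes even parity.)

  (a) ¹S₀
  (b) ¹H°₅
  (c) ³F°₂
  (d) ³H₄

(a)–(b): forbidden (ΔL, ΔJ).
(a)–(c): forbidden (ΔS, ΔL, ΔJ).
(a)–(d): forbidden (parity, ΔS, ΔL, ΔJ).
(b)–(c): forbidden (parity, ΔS, ΔL, ΔJ).
(b)–(d): forbidden (ΔS).
(c)–(d): forbidden (ΔL, ΔJ).
Allowed pairs: 0 of 6.

0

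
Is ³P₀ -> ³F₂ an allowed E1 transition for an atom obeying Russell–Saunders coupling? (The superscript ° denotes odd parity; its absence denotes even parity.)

forbidden

Reading off the term symbols: S 1→1, L 1→3, J 0→2, parity even→even.
ΔJ = 0, ±1 (not J=0↔0): J: 0 → 2, ΔJ = +2 — ✗.
ΔL = 0, ±1 (not L=0↔0): L: 1 → 3, ΔL = +2 — ✗.
ΔS = 0: S: 1 → 1 — ✓.
Parity must change: even → even — ✗.
Rule(s) violated: parity, ΔL, ΔJ.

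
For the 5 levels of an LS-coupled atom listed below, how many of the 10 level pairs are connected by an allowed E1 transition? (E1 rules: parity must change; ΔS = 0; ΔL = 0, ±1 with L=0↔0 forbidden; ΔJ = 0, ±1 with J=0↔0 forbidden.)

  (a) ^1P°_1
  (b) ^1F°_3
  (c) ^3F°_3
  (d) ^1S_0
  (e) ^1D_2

3

(a)–(b): forbidden (parity, ΔL, ΔJ).
(a)–(c): forbidden (parity, ΔS, ΔL, ΔJ).
(a)–(d): allowed.
(a)–(e): allowed.
(b)–(c): forbidden (parity, ΔS).
(b)–(d): forbidden (ΔL, ΔJ).
(b)–(e): allowed.
(c)–(d): forbidden (ΔS, ΔL, ΔJ).
(c)–(e): forbidden (ΔS).
(d)–(e): forbidden (parity, ΔL, ΔJ).
Allowed pairs: 3 of 10.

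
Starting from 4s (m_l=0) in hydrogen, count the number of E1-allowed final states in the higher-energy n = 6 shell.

3

E1 requires Δl = ±1, so l_f ∈ {-1, 1}; with 0 ≤ l_f ≤ n_f−1 = 5, the allowed l_f values are {1}.
For l_f = 1: m_f ∈ {m_i−1, m_i, m_i+1} ∩ [−1, 1] = {-1, 0, 1} → 3 states.
Total: 3.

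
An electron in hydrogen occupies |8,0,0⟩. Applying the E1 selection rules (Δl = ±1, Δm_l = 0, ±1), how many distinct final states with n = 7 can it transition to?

3

E1 requires Δl = ±1, so l_f ∈ {-1, 1}; with 0 ≤ l_f ≤ n_f−1 = 6, the allowed l_f values are {1}.
For l_f = 1: m_f ∈ {m_i−1, m_i, m_i+1} ∩ [−1, 1] = {-1, 0, 1} → 3 states.
Total: 3.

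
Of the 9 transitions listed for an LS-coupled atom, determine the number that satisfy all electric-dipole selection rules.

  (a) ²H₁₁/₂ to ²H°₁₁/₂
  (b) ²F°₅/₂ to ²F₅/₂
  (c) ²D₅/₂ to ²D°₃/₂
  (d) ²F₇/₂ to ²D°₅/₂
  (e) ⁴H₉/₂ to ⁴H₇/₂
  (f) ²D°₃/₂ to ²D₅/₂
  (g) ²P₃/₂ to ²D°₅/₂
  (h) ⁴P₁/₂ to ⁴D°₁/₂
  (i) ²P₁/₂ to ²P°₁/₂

(a) allowed
(b) allowed
(c) allowed
(d) allowed
(e) forbidden (parity fails)
(f) allowed
(g) allowed
(h) allowed
(i) allowed
Total allowed: 8 of 9.

8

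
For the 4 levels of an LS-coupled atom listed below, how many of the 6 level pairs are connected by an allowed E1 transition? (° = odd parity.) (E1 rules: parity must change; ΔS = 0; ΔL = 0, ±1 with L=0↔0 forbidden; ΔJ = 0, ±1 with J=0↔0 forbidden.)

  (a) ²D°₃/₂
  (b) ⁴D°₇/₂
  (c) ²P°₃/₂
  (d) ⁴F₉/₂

1

(a)–(b): forbidden (parity, ΔS, ΔJ).
(a)–(c): forbidden (parity).
(a)–(d): forbidden (ΔS, ΔJ).
(b)–(c): forbidden (parity, ΔS, ΔJ).
(b)–(d): allowed.
(c)–(d): forbidden (ΔS, ΔL, ΔJ).
Allowed pairs: 1 of 6.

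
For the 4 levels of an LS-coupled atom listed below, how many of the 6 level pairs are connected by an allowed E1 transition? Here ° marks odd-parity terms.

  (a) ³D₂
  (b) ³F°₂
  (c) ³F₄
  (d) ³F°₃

(a)–(b): allowed.
(a)–(c): forbidden (parity, ΔJ).
(a)–(d): allowed.
(b)–(c): forbidden (ΔJ).
(b)–(d): forbidden (parity).
(c)–(d): allowed.
Allowed pairs: 3 of 6.

3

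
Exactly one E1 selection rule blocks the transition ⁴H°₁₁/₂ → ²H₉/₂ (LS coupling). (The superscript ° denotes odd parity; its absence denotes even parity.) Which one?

the ΔS = 0 rule

Parity must change: odd → even — passes.
ΔS = 0: S: 3/2 → 1/2 — fails.
ΔL = 0, ±1 (not L=0↔0): L: 5 → 5, ΔL = +0 — passes.
ΔJ = 0, ±1 (not J=0↔0): J: 11/2 → 9/2, ΔJ = -1 — passes.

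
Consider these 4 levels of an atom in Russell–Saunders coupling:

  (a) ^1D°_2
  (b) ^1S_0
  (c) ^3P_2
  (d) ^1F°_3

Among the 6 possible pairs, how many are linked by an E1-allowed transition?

(a)–(b): forbidden (ΔL, ΔJ).
(a)–(c): forbidden (ΔS).
(a)–(d): forbidden (parity).
(b)–(c): forbidden (parity, ΔS, ΔJ).
(b)–(d): forbidden (ΔL, ΔJ).
(c)–(d): forbidden (ΔS, ΔL).
Allowed pairs: 0 of 6.

0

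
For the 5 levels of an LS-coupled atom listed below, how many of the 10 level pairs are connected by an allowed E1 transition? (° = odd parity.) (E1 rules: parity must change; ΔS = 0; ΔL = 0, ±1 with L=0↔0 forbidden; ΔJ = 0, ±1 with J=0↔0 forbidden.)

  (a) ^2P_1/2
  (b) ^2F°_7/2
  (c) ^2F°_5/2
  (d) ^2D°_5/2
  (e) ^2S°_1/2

(a)–(b): forbidden (ΔL, ΔJ).
(a)–(c): forbidden (ΔL, ΔJ).
(a)–(d): forbidden (ΔJ).
(a)–(e): allowed.
(b)–(c): forbidden (parity).
(b)–(d): forbidden (parity).
(b)–(e): forbidden (parity, ΔL, ΔJ).
(c)–(d): forbidden (parity).
(c)–(e): forbidden (parity, ΔL, ΔJ).
(d)–(e): forbidden (parity, ΔL, ΔJ).
Allowed pairs: 1 of 10.

1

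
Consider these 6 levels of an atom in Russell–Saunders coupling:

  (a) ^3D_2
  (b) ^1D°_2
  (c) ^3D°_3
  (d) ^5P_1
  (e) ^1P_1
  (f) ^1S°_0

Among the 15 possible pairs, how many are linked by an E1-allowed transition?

(a)–(b): forbidden (ΔS).
(a)–(c): allowed.
(a)–(d): forbidden (parity, ΔS).
(a)–(e): forbidden (parity, ΔS).
(a)–(f): forbidden (ΔS, ΔL, ΔJ).
(b)–(c): forbidden (parity, ΔS).
(b)–(d): forbidden (ΔS).
(b)–(e): allowed.
(b)–(f): forbidden (parity, ΔL, ΔJ).
(c)–(d): forbidden (ΔS, ΔJ).
(c)–(e): forbidden (ΔS, ΔJ).
(c)–(f): forbidden (parity, ΔS, ΔL, ΔJ).
(d)–(e): forbidden (parity, ΔS).
(d)–(f): forbidden (ΔS).
(e)–(f): allowed.
Allowed pairs: 3 of 15.

3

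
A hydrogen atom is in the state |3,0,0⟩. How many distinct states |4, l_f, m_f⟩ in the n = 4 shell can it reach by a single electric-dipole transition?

E1 requires Δl = ±1, so l_f ∈ {-1, 1}; with 0 ≤ l_f ≤ n_f−1 = 3, the allowed l_f values are {1}.
For l_f = 1: m_f ∈ {m_i−1, m_i, m_i+1} ∩ [−1, 1] = {-1, 0, 1} → 3 states.
Total: 3.

3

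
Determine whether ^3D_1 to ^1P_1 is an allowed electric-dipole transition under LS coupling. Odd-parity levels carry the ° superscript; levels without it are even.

forbidden

Reading off the term symbols: S 1→0, L 2→1, J 1→1, parity even→even.
ΔJ = 0, ±1 (not J=0↔0): J: 1 → 1, ΔJ = +0 — passes.
ΔS = 0: S: 1 → 0 — fails.
Parity must change: even → even — fails.
ΔL = 0, ±1 (not L=0↔0): L: 2 → 1, ΔL = -1 — passes.
Rule(s) violated: parity, ΔS.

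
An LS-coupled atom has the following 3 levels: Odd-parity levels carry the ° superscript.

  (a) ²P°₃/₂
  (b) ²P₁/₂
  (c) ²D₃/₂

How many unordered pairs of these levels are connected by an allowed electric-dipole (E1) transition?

2

(a)–(b): allowed.
(a)–(c): allowed.
(b)–(c): forbidden (parity).
Allowed pairs: 2 of 3.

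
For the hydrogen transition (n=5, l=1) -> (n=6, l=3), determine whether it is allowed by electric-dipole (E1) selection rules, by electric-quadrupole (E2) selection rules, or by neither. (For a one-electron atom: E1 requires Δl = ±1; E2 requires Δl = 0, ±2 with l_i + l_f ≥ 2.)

E2

Δl = 3 − 1 = +2; l_i + l_f = 4.
E1 (Δl = ±1): not satisfied.
E2 (Δl = 0,±2, l_i+l_f ≥ 2): satisfied.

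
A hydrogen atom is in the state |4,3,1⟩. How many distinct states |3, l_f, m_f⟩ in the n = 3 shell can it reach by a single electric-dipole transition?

E1 requires Δl = ±1, so l_f ∈ {2, 4}; with 0 ≤ l_f ≤ n_f−1 = 2, the allowed l_f values are {2}.
For l_f = 2: m_f ∈ {m_i−1, m_i, m_i+1} ∩ [−2, 2] = {0, 1, 2} → 3 states.
Total: 3.

3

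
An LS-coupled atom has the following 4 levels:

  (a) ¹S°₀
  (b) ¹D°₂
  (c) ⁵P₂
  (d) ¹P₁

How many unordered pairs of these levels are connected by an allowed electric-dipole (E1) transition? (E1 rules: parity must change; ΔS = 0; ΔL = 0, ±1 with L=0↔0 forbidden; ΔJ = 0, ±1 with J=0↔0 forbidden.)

2

(a)–(b): forbidden (parity, ΔL, ΔJ).
(a)–(c): forbidden (ΔS, ΔJ).
(a)–(d): allowed.
(b)–(c): forbidden (ΔS).
(b)–(d): allowed.
(c)–(d): forbidden (parity, ΔS).
Allowed pairs: 2 of 6.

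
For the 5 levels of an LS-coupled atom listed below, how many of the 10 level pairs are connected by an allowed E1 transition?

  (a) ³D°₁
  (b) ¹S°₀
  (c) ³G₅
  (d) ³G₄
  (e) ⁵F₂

0

(a)–(b): forbidden (parity, ΔS, ΔL).
(a)–(c): forbidden (ΔL, ΔJ).
(a)–(d): forbidden (ΔL, ΔJ).
(a)–(e): forbidden (ΔS).
(b)–(c): forbidden (ΔS, ΔL, ΔJ).
(b)–(d): forbidden (ΔS, ΔL, ΔJ).
(b)–(e): forbidden (ΔS, ΔL, ΔJ).
(c)–(d): forbidden (parity).
(c)–(e): forbidden (parity, ΔS, ΔJ).
(d)–(e): forbidden (parity, ΔS, ΔJ).
Allowed pairs: 0 of 10.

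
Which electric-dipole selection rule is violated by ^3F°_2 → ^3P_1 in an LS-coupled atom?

ΔJ = 0, ±1 (not J=0↔0): J: 2 → 1, ΔJ = -1 — passes.
Parity must change: odd → even — passes.
ΔS = 0: S: 1 → 1 — passes.
ΔL = 0, ±1 (not L=0↔0): L: 3 → 1, ΔL = -2 — fails.

the ΔL = 0, ±1 rule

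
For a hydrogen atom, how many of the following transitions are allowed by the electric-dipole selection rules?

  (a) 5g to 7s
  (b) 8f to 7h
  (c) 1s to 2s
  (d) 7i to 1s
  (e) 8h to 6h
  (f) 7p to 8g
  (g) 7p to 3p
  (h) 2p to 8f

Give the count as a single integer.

0

(a) forbidden — Δl = -4 (E1 requires Δl = ±1)
(b) forbidden — Δl = +2 (E1 requires Δl = ±1)
(c) forbidden — Δl = +0 (E1 requires Δl = ±1)
(d) forbidden — Δl = -6 (E1 requires Δl = ±1)
(e) forbidden — Δl = +0 (E1 requires Δl = ±1)
(f) forbidden — Δl = +3 (E1 requires Δl = ±1)
(g) forbidden — Δl = +0 (E1 requires Δl = ±1)
(h) forbidden — Δl = +2 (E1 requires Δl = ±1)
Total allowed: 0 of 8.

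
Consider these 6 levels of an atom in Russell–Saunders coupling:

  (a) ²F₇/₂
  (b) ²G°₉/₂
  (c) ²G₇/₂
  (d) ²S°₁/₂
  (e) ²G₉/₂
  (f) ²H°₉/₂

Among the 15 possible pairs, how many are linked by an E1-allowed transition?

(a)–(b): allowed.
(a)–(c): forbidden (parity).
(a)–(d): forbidden (ΔL, ΔJ).
(a)–(e): forbidden (parity).
(a)–(f): forbidden (ΔL).
(b)–(c): allowed.
(b)–(d): forbidden (parity, ΔL, ΔJ).
(b)–(e): allowed.
(b)–(f): forbidden (parity).
(c)–(d): forbidden (ΔL, ΔJ).
(c)–(e): forbidden (parity).
(c)–(f): allowed.
(d)–(e): forbidden (ΔL, ΔJ).
(d)–(f): forbidden (parity, ΔL, ΔJ).
(e)–(f): allowed.
Allowed pairs: 5 of 15.

5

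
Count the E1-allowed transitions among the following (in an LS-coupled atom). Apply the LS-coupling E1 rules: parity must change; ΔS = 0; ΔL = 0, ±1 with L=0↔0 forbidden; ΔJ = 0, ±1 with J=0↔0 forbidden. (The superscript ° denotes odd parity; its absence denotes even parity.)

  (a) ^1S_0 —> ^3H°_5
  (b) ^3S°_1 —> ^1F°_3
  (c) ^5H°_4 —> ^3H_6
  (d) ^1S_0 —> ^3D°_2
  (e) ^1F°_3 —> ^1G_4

(a) forbidden (ΔS, ΔL, ΔJ fail)
(b) forbidden (parity, ΔS, ΔL, ΔJ fail)
(c) forbidden (ΔS, ΔJ fail)
(d) forbidden (ΔS, ΔL, ΔJ fail)
(e) allowed
Total allowed: 1 of 5.

1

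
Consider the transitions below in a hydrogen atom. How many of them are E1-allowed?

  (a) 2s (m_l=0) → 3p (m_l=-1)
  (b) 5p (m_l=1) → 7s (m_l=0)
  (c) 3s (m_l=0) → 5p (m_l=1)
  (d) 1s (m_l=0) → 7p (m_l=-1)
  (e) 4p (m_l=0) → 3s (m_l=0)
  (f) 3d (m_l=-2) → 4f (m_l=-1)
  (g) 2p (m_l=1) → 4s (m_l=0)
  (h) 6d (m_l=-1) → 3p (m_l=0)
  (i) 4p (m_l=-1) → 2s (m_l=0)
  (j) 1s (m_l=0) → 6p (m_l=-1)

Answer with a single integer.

10

(a) allowed
(b) allowed
(c) allowed
(d) allowed
(e) allowed
(f) allowed
(g) allowed
(h) allowed
(i) allowed
(j) allowed
Total allowed: 10 of 10.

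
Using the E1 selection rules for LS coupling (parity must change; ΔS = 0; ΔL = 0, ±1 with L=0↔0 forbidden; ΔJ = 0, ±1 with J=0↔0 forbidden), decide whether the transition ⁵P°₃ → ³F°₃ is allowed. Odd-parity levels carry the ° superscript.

forbidden

Initial level: S=2, L=1, J=3, parity odd. Final level: S=1, L=3, J=3, parity odd.
ΔS = 0: S: 2 → 1 — fails.
Parity must change: odd → odd — fails.
ΔL = 0, ±1 (not L=0↔0): L: 1 → 3, ΔL = +2 — fails.
ΔJ = 0, ±1 (not J=0↔0): J: 3 → 3, ΔJ = +0 — passes.
Rule(s) violated: parity, ΔS, ΔL.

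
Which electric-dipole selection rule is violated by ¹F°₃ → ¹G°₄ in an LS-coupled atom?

Parity must change: odd → odd — ✗.
ΔS = 0: S: 0 → 0 — ✓.
ΔL = 0, ±1 (not L=0↔0): L: 3 → 4, ΔL = +1 — ✓.
ΔJ = 0, ±1 (not J=0↔0): J: 3 → 4, ΔJ = +1 — ✓.

parity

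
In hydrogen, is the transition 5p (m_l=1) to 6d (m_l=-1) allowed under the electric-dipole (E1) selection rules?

Initial l = 1, final l = 2, so Δl = +1. E1 requires Δl = ±1: ✓.
Δm_l = -1 − (1) = -2. E1 requires Δm_l = 0, ±1: ✗.
The transition is electric-dipole forbidden.

forbidden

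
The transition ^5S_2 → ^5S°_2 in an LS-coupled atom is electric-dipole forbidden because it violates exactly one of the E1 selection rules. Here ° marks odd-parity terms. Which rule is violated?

the L=0 ↔ L=0 exclusion

Initial level: S=2, L=0, J=2, parity even. Final level: S=2, L=0, J=2, parity odd.
Parity must change: even → odd — passes.
ΔS = 0: S: 2 → 2 — passes.
ΔL = 0, ±1 (not L=0↔0): L: 0 → 0, ΔL = +0 — fails.
ΔJ = 0, ±1 (not J=0↔0): J: 2 → 2, ΔJ = +0 — passes.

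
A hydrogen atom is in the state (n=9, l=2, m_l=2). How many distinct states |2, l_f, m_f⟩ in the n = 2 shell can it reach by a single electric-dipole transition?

E1 requires Δl = ±1, so l_f ∈ {1, 3}; with 0 ≤ l_f ≤ n_f−1 = 1, the allowed l_f values are {1}.
For l_f = 1: m_f ∈ {m_i−1, m_i, m_i+1} ∩ [−1, 1] = {1} → 1 state.
Total: 1.

1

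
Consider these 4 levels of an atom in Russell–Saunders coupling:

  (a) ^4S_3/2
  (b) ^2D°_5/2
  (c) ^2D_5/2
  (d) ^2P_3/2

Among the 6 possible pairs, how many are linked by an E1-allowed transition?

2

(a)–(b): forbidden (ΔS, ΔL).
(a)–(c): forbidden (parity, ΔS, ΔL).
(a)–(d): forbidden (parity, ΔS).
(b)–(c): allowed.
(b)–(d): allowed.
(c)–(d): forbidden (parity).
Allowed pairs: 2 of 6.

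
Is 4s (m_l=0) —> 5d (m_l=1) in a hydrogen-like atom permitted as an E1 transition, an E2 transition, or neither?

Δl = 2 − 0 = +2; l_i + l_f = 2.
Δm_l = +1.
E1 (Δl = ±1, |Δm_l| ≤ 1): not satisfied.
E2 (Δl = 0,±2, l_i+l_f ≥ 2, |Δm_l| ≤ 2): satisfied.

E2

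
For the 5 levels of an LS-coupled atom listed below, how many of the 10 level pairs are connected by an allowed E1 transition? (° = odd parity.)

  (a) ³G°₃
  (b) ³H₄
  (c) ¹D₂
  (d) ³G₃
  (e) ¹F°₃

3

(a)–(b): allowed.
(a)–(c): forbidden (ΔS, ΔL).
(a)–(d): allowed.
(a)–(e): forbidden (parity, ΔS).
(b)–(c): forbidden (parity, ΔS, ΔL, ΔJ).
(b)–(d): forbidden (parity).
(b)–(e): forbidden (ΔS, ΔL).
(c)–(d): forbidden (parity, ΔS, ΔL).
(c)–(e): allowed.
(d)–(e): forbidden (ΔS).
Allowed pairs: 3 of 10.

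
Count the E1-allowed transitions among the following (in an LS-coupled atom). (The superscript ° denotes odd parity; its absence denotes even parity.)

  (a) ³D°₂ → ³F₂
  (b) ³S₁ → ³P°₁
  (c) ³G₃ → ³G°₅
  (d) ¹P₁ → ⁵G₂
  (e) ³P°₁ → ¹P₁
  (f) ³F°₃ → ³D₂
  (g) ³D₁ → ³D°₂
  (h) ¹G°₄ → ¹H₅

5

(a) allowed
(b) allowed
(c) forbidden (ΔJ fails)
(d) forbidden (parity, ΔS, ΔL fail)
(e) forbidden (ΔS fails)
(f) allowed
(g) allowed
(h) allowed
Total allowed: 5 of 8.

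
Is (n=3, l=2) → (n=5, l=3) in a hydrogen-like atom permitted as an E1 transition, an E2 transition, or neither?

E1

Δl = 3 − 2 = +1; l_i + l_f = 5.
E1 (Δl = ±1): satisfied.
E2 (Δl = 0,±2, l_i+l_f ≥ 2): not satisfied.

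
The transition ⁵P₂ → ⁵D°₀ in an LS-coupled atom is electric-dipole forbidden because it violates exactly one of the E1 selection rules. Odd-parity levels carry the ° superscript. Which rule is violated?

the ΔJ = 0, ±1 rule

Initial level: S=2, L=1, J=2, parity even. Final level: S=2, L=2, J=0, parity odd.
Parity must change: even → odd — passes.
ΔS = 0: S: 2 → 2 — passes.
ΔJ = 0, ±1 (not J=0↔0): J: 2 → 0, ΔJ = -2 — fails.
ΔL = 0, ±1 (not L=0↔0): L: 1 → 2, ΔL = +1 — passes.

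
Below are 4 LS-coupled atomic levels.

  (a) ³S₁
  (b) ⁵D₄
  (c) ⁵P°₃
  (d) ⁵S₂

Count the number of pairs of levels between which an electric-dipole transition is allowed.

2

(a)–(b): forbidden (parity, ΔS, ΔL, ΔJ).
(a)–(c): forbidden (ΔS, ΔJ).
(a)–(d): forbidden (parity, ΔS, ΔL).
(b)–(c): allowed.
(b)–(d): forbidden (parity, ΔL, ΔJ).
(c)–(d): allowed.
Allowed pairs: 2 of 6.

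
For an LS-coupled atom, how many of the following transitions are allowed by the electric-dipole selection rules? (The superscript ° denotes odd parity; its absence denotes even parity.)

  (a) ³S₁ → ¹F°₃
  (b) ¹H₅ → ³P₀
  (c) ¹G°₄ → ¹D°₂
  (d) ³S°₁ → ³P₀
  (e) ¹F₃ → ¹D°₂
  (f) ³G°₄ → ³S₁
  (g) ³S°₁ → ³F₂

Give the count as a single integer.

2

(a) forbidden (ΔS, ΔL, ΔJ fail)
(b) forbidden (parity, ΔS, ΔL, ΔJ fail)
(c) forbidden (parity, ΔL, ΔJ fail)
(d) allowed
(e) allowed
(f) forbidden (ΔL, ΔJ fail)
(g) forbidden (ΔL fails)
Total allowed: 2 of 7.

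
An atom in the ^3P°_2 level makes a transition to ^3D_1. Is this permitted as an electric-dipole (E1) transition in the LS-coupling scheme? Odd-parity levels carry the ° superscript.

allowed

Parity must change: odd → even — ✓.
ΔS = 0: S: 1 → 1 — ✓.
ΔL = 0, ±1 (not L=0↔0): L: 1 → 2, ΔL = +1 — ✓.
ΔJ = 0, ±1 (not J=0↔0): J: 2 → 1, ΔJ = -1 — ✓.
All four E1 rules are satisfied.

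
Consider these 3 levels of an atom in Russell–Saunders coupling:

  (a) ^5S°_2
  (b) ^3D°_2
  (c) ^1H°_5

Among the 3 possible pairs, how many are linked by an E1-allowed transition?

(a)–(b): forbidden (parity, ΔS, ΔL).
(a)–(c): forbidden (parity, ΔS, ΔL, ΔJ).
(b)–(c): forbidden (parity, ΔS, ΔL, ΔJ).
Allowed pairs: 0 of 3.

0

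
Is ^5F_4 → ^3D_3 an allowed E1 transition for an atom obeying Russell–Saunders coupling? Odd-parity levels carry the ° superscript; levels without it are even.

Initial level: S=2, L=3, J=4, parity even. Final level: S=1, L=2, J=3, parity even.
Parity must change: even → even — ✗.
ΔS = 0: S: 2 → 1 — ✗.
ΔL = 0, ±1 (not L=0↔0): L: 3 → 2, ΔL = -1 — ✓.
ΔJ = 0, ±1 (not J=0↔0): J: 4 → 3, ΔJ = -1 — ✓.
Rule(s) violated: parity, ΔS.

forbidden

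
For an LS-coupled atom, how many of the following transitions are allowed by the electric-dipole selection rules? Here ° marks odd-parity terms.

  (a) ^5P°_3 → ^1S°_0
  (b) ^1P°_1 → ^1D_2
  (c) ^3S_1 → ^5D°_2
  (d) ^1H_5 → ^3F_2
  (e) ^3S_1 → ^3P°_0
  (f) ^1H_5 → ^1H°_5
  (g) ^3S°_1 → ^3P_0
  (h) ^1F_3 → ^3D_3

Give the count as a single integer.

4

(a) forbidden (parity, ΔS, ΔJ fail)
(b) allowed
(c) forbidden (ΔS, ΔL fail)
(d) forbidden (parity, ΔS, ΔL, ΔJ fail)
(e) allowed
(f) allowed
(g) allowed
(h) forbidden (parity, ΔS fail)
Total allowed: 4 of 8.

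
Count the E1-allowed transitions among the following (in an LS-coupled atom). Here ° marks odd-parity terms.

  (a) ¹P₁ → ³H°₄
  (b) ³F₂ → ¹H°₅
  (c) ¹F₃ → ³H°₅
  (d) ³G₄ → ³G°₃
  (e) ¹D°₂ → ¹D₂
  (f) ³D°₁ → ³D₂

3

(a) forbidden (ΔS, ΔL, ΔJ fail)
(b) forbidden (ΔS, ΔL, ΔJ fail)
(c) forbidden (ΔS, ΔL, ΔJ fail)
(d) allowed
(e) allowed
(f) allowed
Total allowed: 3 of 6.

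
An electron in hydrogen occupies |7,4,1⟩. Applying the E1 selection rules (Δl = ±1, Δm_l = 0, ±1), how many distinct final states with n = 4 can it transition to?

3

E1 requires Δl = ±1, so l_f ∈ {3, 5}; with 0 ≤ l_f ≤ n_f−1 = 3, the allowed l_f values are {3}.
For l_f = 3: m_f ∈ {m_i−1, m_i, m_i+1} ∩ [−3, 3] = {0, 1, 2} → 3 states.
Total: 3.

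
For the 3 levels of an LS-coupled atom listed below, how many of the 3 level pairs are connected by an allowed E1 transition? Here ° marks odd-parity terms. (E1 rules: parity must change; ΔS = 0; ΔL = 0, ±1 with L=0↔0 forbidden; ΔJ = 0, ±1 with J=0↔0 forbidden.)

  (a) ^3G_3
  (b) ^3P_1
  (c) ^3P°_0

(a)–(b): forbidden (parity, ΔL, ΔJ).
(a)–(c): forbidden (ΔL, ΔJ).
(b)–(c): allowed.
Allowed pairs: 1 of 3.

1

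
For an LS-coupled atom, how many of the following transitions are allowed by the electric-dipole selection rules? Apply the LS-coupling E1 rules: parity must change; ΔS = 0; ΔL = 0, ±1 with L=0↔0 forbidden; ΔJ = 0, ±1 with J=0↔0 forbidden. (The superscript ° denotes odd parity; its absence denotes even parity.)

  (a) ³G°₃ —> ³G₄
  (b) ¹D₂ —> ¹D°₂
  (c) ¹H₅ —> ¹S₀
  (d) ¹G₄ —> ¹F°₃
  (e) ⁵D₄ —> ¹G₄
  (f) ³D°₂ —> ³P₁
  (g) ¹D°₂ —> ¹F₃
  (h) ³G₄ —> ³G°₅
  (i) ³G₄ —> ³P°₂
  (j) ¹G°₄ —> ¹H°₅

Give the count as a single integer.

6

(a) allowed
(b) allowed
(c) forbidden (parity, ΔL, ΔJ fail)
(d) allowed
(e) forbidden (parity, ΔS, ΔL fail)
(f) allowed
(g) allowed
(h) allowed
(i) forbidden (ΔL, ΔJ fail)
(j) forbidden (parity fails)
Total allowed: 6 of 10.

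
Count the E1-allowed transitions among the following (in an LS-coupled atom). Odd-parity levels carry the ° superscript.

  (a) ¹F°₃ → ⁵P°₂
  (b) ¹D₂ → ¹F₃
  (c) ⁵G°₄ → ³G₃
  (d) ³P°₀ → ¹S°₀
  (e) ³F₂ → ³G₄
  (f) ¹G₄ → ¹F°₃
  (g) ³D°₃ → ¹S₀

1

(a) forbidden (parity, ΔS, ΔL fail)
(b) forbidden (parity fails)
(c) forbidden (ΔS fails)
(d) forbidden (parity, ΔS, ΔJ fail)
(e) forbidden (parity, ΔJ fail)
(f) allowed
(g) forbidden (ΔS, ΔL, ΔJ fail)
Total allowed: 1 of 7.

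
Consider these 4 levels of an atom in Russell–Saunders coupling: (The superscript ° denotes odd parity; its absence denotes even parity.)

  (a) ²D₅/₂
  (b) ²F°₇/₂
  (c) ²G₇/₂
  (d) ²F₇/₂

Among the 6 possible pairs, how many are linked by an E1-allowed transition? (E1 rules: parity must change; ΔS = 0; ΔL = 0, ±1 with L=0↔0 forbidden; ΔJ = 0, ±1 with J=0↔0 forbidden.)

3

(a)–(b): allowed.
(a)–(c): forbidden (parity, ΔL).
(a)–(d): forbidden (parity).
(b)–(c): allowed.
(b)–(d): allowed.
(c)–(d): forbidden (parity).
Allowed pairs: 3 of 6.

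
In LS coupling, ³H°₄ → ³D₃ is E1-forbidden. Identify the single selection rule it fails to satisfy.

the ΔL = 0, ±1 rule

Initial level: S=1, L=5, J=4, parity odd. Final level: S=1, L=2, J=3, parity even.
Parity must change: odd → even — ok.
ΔS = 0: S: 1 → 1 — ok.
ΔL = 0, ±1 (not L=0↔0): L: 5 → 2, ΔL = -3 — fails.
ΔJ = 0, ±1 (not J=0↔0): J: 4 → 3, ΔJ = -1 — ok.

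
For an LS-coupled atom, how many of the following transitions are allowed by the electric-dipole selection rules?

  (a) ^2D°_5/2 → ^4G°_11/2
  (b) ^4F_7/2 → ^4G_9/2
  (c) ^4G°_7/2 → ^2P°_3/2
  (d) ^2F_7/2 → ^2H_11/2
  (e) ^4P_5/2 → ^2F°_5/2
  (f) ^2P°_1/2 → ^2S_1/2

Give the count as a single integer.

1

(a) forbidden (parity, ΔS, ΔL, ΔJ fail)
(b) forbidden (parity fails)
(c) forbidden (parity, ΔS, ΔL, ΔJ fail)
(d) forbidden (parity, ΔL, ΔJ fail)
(e) forbidden (ΔS, ΔL fail)
(f) allowed
Total allowed: 1 of 6.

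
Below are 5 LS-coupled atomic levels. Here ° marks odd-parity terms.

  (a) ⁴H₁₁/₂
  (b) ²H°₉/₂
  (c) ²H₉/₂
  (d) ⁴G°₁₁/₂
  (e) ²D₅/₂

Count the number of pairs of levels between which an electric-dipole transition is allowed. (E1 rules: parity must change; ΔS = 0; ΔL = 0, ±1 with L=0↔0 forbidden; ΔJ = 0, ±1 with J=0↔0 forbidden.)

2

(a)–(b): forbidden (ΔS).
(a)–(c): forbidden (parity, ΔS).
(a)–(d): allowed.
(a)–(e): forbidden (parity, ΔS, ΔL, ΔJ).
(b)–(c): allowed.
(b)–(d): forbidden (parity, ΔS).
(b)–(e): forbidden (ΔL, ΔJ).
(c)–(d): forbidden (ΔS).
(c)–(e): forbidden (parity, ΔL, ΔJ).
(d)–(e): forbidden (ΔS, ΔL, ΔJ).
Allowed pairs: 2 of 10.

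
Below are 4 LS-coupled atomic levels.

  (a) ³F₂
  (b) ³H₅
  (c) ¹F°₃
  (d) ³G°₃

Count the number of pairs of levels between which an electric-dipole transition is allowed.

1

(a)–(b): forbidden (parity, ΔL, ΔJ).
(a)–(c): forbidden (ΔS).
(a)–(d): allowed.
(b)–(c): forbidden (ΔS, ΔL, ΔJ).
(b)–(d): forbidden (ΔJ).
(c)–(d): forbidden (parity, ΔS).
Allowed pairs: 1 of 6.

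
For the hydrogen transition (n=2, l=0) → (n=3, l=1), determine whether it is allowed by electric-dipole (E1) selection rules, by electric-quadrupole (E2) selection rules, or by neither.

E1

Δl = 1 − 0 = +1; l_i + l_f = 1.
E1 (Δl = ±1): satisfied.
E2 (Δl = 0,±2, l_i+l_f ≥ 2): not satisfied.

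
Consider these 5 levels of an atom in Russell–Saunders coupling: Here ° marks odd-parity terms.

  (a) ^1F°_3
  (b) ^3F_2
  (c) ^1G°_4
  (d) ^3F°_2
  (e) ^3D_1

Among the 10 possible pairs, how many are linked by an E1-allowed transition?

(a)–(b): forbidden (ΔS).
(a)–(c): forbidden (parity).
(a)–(d): forbidden (parity, ΔS).
(a)–(e): forbidden (ΔS, ΔJ).
(b)–(c): forbidden (ΔS, ΔJ).
(b)–(d): allowed.
(b)–(e): forbidden (parity).
(c)–(d): forbidden (parity, ΔS, ΔJ).
(c)–(e): forbidden (ΔS, ΔL, ΔJ).
(d)–(e): allowed.
Allowed pairs: 2 of 10.

2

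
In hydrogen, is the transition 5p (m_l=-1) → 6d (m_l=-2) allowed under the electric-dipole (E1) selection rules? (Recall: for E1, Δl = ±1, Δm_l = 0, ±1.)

l: 1 → 2 (Δl = +1). Δl = ±1 satisfied.
Δm_l = -2 − (-1) = -1. E1 requires Δm_l = 0, ±1: satisfied.
All E1 selection rules are satisfied.

allowed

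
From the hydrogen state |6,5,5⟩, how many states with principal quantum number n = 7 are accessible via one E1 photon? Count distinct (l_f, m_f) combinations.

E1 requires Δl = ±1, so l_f ∈ {4, 6}; with 0 ≤ l_f ≤ n_f−1 = 6, the allowed l_f values are {4, 6}.
For l_f = 4: m_f ∈ {m_i−1, m_i, m_i+1} ∩ [−4, 4] = {4} → 1 state.
For l_f = 6: m_f ∈ {m_i−1, m_i, m_i+1} ∩ [−6, 6] = {4, 5, 6} → 3 states.
Total: 4.

4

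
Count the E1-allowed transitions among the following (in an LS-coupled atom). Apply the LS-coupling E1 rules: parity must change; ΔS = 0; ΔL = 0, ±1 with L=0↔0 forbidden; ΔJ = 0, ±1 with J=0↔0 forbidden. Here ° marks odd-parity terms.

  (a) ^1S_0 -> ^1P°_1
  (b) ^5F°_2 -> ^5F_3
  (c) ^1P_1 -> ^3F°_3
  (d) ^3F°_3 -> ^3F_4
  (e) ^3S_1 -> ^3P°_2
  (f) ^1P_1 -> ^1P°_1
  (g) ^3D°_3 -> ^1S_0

5

(a) allowed
(b) allowed
(c) forbidden (ΔS, ΔL, ΔJ fail)
(d) allowed
(e) allowed
(f) allowed
(g) forbidden (ΔS, ΔL, ΔJ fail)
Total allowed: 5 of 7.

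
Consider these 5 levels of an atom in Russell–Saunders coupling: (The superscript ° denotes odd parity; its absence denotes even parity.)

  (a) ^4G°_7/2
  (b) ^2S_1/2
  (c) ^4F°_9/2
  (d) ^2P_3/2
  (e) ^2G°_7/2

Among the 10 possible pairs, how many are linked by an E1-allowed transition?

(a)–(b): forbidden (ΔS, ΔL, ΔJ).
(a)–(c): forbidden (parity).
(a)–(d): forbidden (ΔS, ΔL, ΔJ).
(a)–(e): forbidden (parity, ΔS).
(b)–(c): forbidden (ΔS, ΔL, ΔJ).
(b)–(d): forbidden (parity).
(b)–(e): forbidden (ΔL, ΔJ).
(c)–(d): forbidden (ΔS, ΔL, ΔJ).
(c)–(e): forbidden (parity, ΔS).
(d)–(e): forbidden (ΔL, ΔJ).
Allowed pairs: 0 of 10.

0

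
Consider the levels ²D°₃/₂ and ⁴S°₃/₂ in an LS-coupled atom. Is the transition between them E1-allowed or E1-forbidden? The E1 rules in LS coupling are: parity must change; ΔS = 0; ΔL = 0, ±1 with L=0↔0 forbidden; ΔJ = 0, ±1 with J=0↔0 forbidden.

forbidden

Reading off the term symbols: S 1/2→3/2, L 2→0, J 3/2→3/2, parity odd→odd.
Parity must change: odd → odd — fails.
ΔS = 0: S: 1/2 → 3/2 — fails.
ΔL = 0, ±1 (not L=0↔0): L: 2 → 0, ΔL = -2 — fails.
ΔJ = 0, ±1 (not J=0↔0): J: 3/2 → 3/2, ΔJ = +0 — passes.
Rule(s) violated: parity, ΔS, ΔL.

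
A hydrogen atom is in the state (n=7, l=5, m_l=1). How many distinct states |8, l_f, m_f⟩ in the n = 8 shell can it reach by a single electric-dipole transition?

E1 requires Δl = ±1, so l_f ∈ {4, 6}; with 0 ≤ l_f ≤ n_f−1 = 7, the allowed l_f values are {4, 6}.
For l_f = 4: m_f ∈ {m_i−1, m_i, m_i+1} ∩ [−4, 4] = {0, 1, 2} → 3 states.
For l_f = 6: m_f ∈ {m_i−1, m_i, m_i+1} ∩ [−6, 6] = {0, 1, 2} → 3 states.
Total: 6.

6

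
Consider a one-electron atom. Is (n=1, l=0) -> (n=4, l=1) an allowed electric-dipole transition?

allowed

l: 0 → 1 (Δl = +1). Δl = ±1 passes.
All E1 selection rules are satisfied.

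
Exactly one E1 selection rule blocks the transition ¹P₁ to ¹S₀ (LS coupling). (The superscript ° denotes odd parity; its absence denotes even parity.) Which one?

ΔL = 0, ±1 (not L=0↔0): L: 1 → 0, ΔL = -1 — passes.
Parity must change: even → even — fails.
ΔS = 0: S: 0 → 0 — passes.
ΔJ = 0, ±1 (not J=0↔0): J: 1 → 0, ΔJ = -1 — passes.

parity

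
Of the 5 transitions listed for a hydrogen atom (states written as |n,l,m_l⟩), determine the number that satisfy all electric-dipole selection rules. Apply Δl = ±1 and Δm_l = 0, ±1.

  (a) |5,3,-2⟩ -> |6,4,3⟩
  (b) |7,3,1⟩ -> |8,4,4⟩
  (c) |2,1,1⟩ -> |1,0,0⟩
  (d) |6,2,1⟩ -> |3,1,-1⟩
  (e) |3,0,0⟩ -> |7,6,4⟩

(a) forbidden — Δm_l = +5 (E1 requires Δm_l = 0, ±1)
(b) forbidden — Δm_l = +3 (E1 requires Δm_l = 0, ±1)
(c) allowed
(d) forbidden — Δm_l = -2 (E1 requires Δm_l = 0, ±1)
(e) forbidden — Δl = +6 (E1 requires Δl = ±1); Δm_l = +4 (E1 requires Δm_l = 0, ±1)
Total allowed: 1 of 5.

1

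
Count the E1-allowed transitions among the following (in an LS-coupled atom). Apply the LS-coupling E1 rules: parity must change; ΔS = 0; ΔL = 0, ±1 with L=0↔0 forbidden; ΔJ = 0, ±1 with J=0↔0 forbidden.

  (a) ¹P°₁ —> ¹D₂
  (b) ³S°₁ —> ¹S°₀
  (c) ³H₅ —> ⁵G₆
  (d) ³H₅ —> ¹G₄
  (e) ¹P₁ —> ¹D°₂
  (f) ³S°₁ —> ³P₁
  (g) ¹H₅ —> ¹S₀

(a) allowed
(b) forbidden (parity, ΔS, ΔL fail)
(c) forbidden (parity, ΔS fail)
(d) forbidden (parity, ΔS fail)
(e) allowed
(f) allowed
(g) forbidden (parity, ΔL, ΔJ fail)
Total allowed: 3 of 7.

3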